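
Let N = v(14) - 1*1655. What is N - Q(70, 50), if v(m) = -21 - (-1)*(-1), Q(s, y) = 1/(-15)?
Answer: -25154/15 ≈ -1676.9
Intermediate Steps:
Q(s, y) = -1/15
v(m) = -22 (v(m) = -21 - 1*1 = -21 - 1 = -22)
N = -1677 (N = -22 - 1*1655 = -22 - 1655 = -1677)
N - Q(70, 50) = -1677 - 1*(-1/15) = -1677 + 1/15 = -25154/15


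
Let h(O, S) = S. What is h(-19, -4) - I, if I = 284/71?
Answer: -8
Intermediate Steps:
I = 4 (I = 284*(1/71) = 4)
h(-19, -4) - I = -4 - 1*4 = -4 - 4 = -8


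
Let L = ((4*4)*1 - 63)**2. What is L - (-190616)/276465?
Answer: 610901801/276465 ≈ 2209.7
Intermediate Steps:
L = 2209 (L = (16*1 - 63)**2 = (16 - 63)**2 = (-47)**2 = 2209)
L - (-190616)/276465 = 2209 - (-190616)/276465 = 2209 - 1*(-190616/276465) = 2209 + 190616/276465 = 610901801/276465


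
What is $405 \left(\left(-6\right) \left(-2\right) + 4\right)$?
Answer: $6480$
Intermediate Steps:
$405 \left(\left(-6\right) \left(-2\right) + 4\right) = 405 \left(12 + 4\right) = 405 \cdot 16 = 6480$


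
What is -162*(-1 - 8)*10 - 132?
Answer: 14448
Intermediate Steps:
-162*(-1 - 8)*10 - 132 = -(-1458)*10 - 132 = -162*(-90) - 132 = 14580 - 132 = 14448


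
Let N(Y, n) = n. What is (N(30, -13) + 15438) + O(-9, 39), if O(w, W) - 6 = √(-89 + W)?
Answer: 15431 + 5*I*√2 ≈ 15431.0 + 7.0711*I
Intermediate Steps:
O(w, W) = 6 + √(-89 + W)
(N(30, -13) + 15438) + O(-9, 39) = (-13 + 15438) + (6 + √(-89 + 39)) = 15425 + (6 + √(-50)) = 15425 + (6 + 5*I*√2) = 15431 + 5*I*√2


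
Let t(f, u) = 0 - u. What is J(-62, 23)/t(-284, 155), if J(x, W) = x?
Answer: ⅖ ≈ 0.40000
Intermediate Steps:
t(f, u) = -u
J(-62, 23)/t(-284, 155) = -62/((-1*155)) = -62/(-155) = -62*(-1/155) = ⅖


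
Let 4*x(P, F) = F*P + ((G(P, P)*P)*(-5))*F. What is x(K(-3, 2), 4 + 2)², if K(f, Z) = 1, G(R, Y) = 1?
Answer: 36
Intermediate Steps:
x(P, F) = -F*P (x(P, F) = (F*P + ((1*P)*(-5))*F)/4 = (F*P + (P*(-5))*F)/4 = (F*P + (-5*P)*F)/4 = (F*P - 5*F*P)/4 = (-4*F*P)/4 = -F*P)
x(K(-3, 2), 4 + 2)² = (-1*(4 + 2)*1)² = (-1*6*1)² = (-6)² = 36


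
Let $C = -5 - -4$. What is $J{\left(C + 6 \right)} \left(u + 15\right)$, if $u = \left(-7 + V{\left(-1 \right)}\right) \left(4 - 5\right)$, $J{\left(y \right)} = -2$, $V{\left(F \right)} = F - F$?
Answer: $-44$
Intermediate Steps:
$C = -1$ ($C = -5 + 4 = -1$)
$V{\left(F \right)} = 0$
$u = 7$ ($u = \left(-7 + 0\right) \left(4 - 5\right) = \left(-7\right) \left(-1\right) = 7$)
$J{\left(C + 6 \right)} \left(u + 15\right) = - 2 \left(7 + 15\right) = \left(-2\right) 22 = -44$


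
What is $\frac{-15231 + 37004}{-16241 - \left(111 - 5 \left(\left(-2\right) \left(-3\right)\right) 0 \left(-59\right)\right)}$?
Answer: $- \frac{21773}{16352} \approx -1.3315$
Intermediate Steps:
$\frac{-15231 + 37004}{-16241 - \left(111 - 5 \left(\left(-2\right) \left(-3\right)\right) 0 \left(-59\right)\right)} = \frac{21773}{-16241 - \left(111 - 5 \cdot 6 \cdot 0 \left(-59\right)\right)} = \frac{21773}{-16241 - \left(111 - 30 \cdot 0 \left(-59\right)\right)} = \frac{21773}{-16241 + \left(0 \left(-59\right) - 111\right)} = \frac{21773}{-16241 + \left(0 - 111\right)} = \frac{21773}{-16241 - 111} = \frac{21773}{-16352} = 21773 \left(- \frac{1}{16352}\right) = - \frac{21773}{16352}$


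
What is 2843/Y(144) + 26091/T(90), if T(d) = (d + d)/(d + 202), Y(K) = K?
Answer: 30488503/720 ≈ 42345.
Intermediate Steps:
T(d) = 2*d/(202 + d) (T(d) = (2*d)/(202 + d) = 2*d/(202 + d))
2843/Y(144) + 26091/T(90) = 2843/144 + 26091/((2*90/(202 + 90))) = 2843*(1/144) + 26091/((2*90/292)) = 2843/144 + 26091/((2*90*(1/292))) = 2843/144 + 26091/(45/73) = 2843/144 + 26091*(73/45) = 2843/144 + 211627/5 = 30488503/720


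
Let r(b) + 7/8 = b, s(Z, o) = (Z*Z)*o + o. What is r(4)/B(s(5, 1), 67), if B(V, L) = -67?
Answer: -25/536 ≈ -0.046642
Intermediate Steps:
s(Z, o) = o + o*Z**2 (s(Z, o) = Z**2*o + o = o*Z**2 + o = o + o*Z**2)
r(b) = -7/8 + b
r(4)/B(s(5, 1), 67) = (-7/8 + 4)/(-67) = (25/8)*(-1/67) = -25/536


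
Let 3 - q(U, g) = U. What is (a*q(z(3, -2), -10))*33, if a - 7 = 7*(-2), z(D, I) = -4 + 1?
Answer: -1386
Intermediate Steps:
z(D, I) = -3
a = -7 (a = 7 + 7*(-2) = 7 - 14 = -7)
q(U, g) = 3 - U
(a*q(z(3, -2), -10))*33 = -7*(3 - 1*(-3))*33 = -7*(3 + 3)*33 = -7*6*33 = -42*33 = -1386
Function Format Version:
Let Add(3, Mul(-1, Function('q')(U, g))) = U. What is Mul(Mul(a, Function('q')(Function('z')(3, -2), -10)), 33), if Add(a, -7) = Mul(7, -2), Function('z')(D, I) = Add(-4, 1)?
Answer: -1386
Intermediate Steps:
Function('z')(D, I) = -3
a = -7 (a = Add(7, Mul(7, -2)) = Add(7, -14) = -7)
Function('q')(U, g) = Add(3, Mul(-1, U))
Mul(Mul(a, Function('q')(Function('z')(3, -2), -10)), 33) = Mul(Mul(-7, Add(3, Mul(-1, -3))), 33) = Mul(Mul(-7, Add(3, 3)), 33) = Mul(Mul(-7, 6), 33) = Mul(-42, 33) = -1386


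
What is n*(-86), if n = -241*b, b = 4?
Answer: 82904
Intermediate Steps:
n = -964 (n = -241*4 = -964)
n*(-86) = -964*(-86) = 82904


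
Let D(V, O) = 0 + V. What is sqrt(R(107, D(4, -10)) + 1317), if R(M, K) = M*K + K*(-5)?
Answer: 5*sqrt(69) ≈ 41.533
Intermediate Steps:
D(V, O) = V
R(M, K) = -5*K + K*M (R(M, K) = K*M - 5*K = -5*K + K*M)
sqrt(R(107, D(4, -10)) + 1317) = sqrt(4*(-5 + 107) + 1317) = sqrt(4*102 + 1317) = sqrt(408 + 1317) = sqrt(1725) = 5*sqrt(69)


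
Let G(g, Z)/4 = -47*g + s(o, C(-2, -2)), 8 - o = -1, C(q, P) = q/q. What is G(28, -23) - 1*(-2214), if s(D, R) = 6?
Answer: -3026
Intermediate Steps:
C(q, P) = 1
o = 9 (o = 8 - 1*(-1) = 8 + 1 = 9)
G(g, Z) = 24 - 188*g (G(g, Z) = 4*(-47*g + 6) = 4*(6 - 47*g) = 24 - 188*g)
G(28, -23) - 1*(-2214) = (24 - 188*28) - 1*(-2214) = (24 - 5264) + 2214 = -5240 + 2214 = -3026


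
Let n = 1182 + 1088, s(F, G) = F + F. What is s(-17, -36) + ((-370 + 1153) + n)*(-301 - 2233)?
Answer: -7736336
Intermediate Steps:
s(F, G) = 2*F
n = 2270
s(-17, -36) + ((-370 + 1153) + n)*(-301 - 2233) = 2*(-17) + ((-370 + 1153) + 2270)*(-301 - 2233) = -34 + (783 + 2270)*(-2534) = -34 + 3053*(-2534) = -34 - 7736302 = -7736336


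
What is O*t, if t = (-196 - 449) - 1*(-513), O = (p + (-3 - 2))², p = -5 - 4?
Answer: -25872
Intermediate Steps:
p = -9
O = 196 (O = (-9 + (-3 - 2))² = (-9 - 5)² = (-14)² = 196)
t = -132 (t = -645 + 513 = -132)
O*t = 196*(-132) = -25872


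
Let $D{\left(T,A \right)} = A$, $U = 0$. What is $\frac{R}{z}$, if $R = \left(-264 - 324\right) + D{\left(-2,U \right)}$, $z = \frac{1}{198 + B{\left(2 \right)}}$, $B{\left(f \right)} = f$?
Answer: $-117600$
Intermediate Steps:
$z = \frac{1}{200}$ ($z = \frac{1}{198 + 2} = \frac{1}{200} \approx 0.005$)
$R = -588$ ($R = \left(-264 - 324\right) + 0 = -588 + 0 = -588$)
$\frac{R}{z} = - 588 \frac{1}{\frac{1}{200}} = \left(-588\right) 200 = -117600$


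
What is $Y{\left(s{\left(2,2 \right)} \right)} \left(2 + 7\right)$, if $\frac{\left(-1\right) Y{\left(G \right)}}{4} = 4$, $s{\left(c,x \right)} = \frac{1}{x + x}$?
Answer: $-144$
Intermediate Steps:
$s{\left(c,x \right)} = \frac{1}{2 x}$
$Y{\left(G \right)} = -16$ ($Y{\left(G \right)} = \left(-4\right) 4 = -16$)
$Y{\left(s{\left(2,2 \right)} \right)} \left(2 + 7\right) = - 16 \left(2 + 7\right) = \left(-16\right) 9 = -144$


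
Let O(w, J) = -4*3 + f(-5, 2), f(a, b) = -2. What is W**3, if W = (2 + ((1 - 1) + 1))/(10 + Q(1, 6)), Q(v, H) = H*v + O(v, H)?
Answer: 27/8 ≈ 3.3750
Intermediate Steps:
O(w, J) = -14 (O(w, J) = -4*3 - 2 = -12 - 2 = -14)
Q(v, H) = -14 + H*v (Q(v, H) = H*v - 14 = -14 + H*v)
W = 3/2 (W = (2 + ((1 - 1) + 1))/(10 + (-14 + 6*1)) = (2 + (0 + 1))/(10 + (-14 + 6)) = (2 + 1)/(10 - 8) = 3/2 ≈ 1.5000)
W**3 = (3/2)**3 = 27/8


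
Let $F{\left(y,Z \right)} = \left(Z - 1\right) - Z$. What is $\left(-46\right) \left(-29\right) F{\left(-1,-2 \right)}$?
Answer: $-1334$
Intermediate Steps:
$F{\left(y,Z \right)} = -1$ ($F{\left(y,Z \right)} = \left(-1 + Z\right) - Z = -1$)
$\left(-46\right) \left(-29\right) F{\left(-1,-2 \right)} = \left(-46\right) \left(-29\right) \left(-1\right) = 1334 \left(-1\right) = -1334$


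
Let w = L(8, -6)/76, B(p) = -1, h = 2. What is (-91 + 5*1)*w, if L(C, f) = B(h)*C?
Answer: 172/19 ≈ 9.0526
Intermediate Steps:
L(C, f) = -C
w = -2/19 (w = -1*8/76 = -8*1/76 = -2/19 ≈ -0.10526)
(-91 + 5*1)*w = (-91 + 5*1)*(-2/19) = (-91 + 5)*(-2/19) = -86*(-2/19) = 172/19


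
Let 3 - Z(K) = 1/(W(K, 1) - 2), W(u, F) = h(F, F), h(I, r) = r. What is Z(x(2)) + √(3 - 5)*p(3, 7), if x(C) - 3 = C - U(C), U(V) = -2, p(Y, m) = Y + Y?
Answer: 4 + 6*I*√2 ≈ 4.0 + 8.4853*I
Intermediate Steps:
p(Y, m) = 2*Y
x(C) = 5 + C (x(C) = 3 + (C - 1*(-2)) = 3 + (C + 2) = 3 + (2 + C) = 5 + C)
W(u, F) = F
Z(K) = 4 (Z(K) = 3 - 1/(1 - 2) = 3 - 1/(-1) = 3 - 1*(-1) = 3 + 1 = 4)
Z(x(2)) + √(3 - 5)*p(3, 7) = 4 + √(3 - 5)*(2*3) = 4 + √(-2)*6 = 4 + (I*√2)*6 = 4 + 6*I*√2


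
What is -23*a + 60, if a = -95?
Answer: 2245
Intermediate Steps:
-23*a + 60 = -23*(-95) + 60 = 2185 + 60 = 2245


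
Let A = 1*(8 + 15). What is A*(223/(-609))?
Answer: -5129/609 ≈ -8.4220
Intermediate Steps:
A = 23 (A = 1*23 = 23)
A*(223/(-609)) = 23*(223/(-609)) = 23*(223*(-1/609)) = 23*(-223/609) = -5129/609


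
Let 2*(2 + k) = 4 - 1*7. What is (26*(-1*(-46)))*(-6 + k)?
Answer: -11362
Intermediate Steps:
k = -7/2 (k = -2 + (4 - 1*7)/2 = -2 + (4 - 7)/2 = -2 + (½)*(-3) = -2 - 3/2 = -7/2 ≈ -3.5000)
(26*(-1*(-46)))*(-6 + k) = (26*(-1*(-46)))*(-6 - 7/2) = (26*46)*(-19/2) = 1196*(-19/2) = -11362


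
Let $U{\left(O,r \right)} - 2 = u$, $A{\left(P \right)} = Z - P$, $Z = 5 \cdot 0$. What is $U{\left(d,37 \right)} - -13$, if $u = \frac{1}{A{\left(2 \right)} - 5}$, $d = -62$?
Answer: $\frac{104}{7} \approx 14.857$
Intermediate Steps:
$Z = 0$
$A{\left(P \right)} = - P$ ($A{\left(P \right)} = 0 - P = - P$)
$u = - \frac{1}{7}$ ($u = \frac{1}{\left(-1\right) 2 - 5} = \frac{1}{-2 - 5} = \frac{1}{-7} = - \frac{1}{7} \approx -0.14286$)
$U{\left(O,r \right)} = \frac{13}{7}$ ($U{\left(O,r \right)} = 2 - \frac{1}{7} = \frac{13}{7}$)
$U{\left(d,37 \right)} - -13 = \frac{13}{7} - -13 = \frac{13}{7} + 13 = \frac{104}{7}$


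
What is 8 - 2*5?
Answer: -2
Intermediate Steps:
8 - 2*5 = 8 - 10 = -2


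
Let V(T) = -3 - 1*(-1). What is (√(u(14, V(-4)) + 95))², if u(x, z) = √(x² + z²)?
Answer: 95 + 10*√2 ≈ 109.14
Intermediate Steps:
V(T) = -2 (V(T) = -3 + 1 = -2)
(√(u(14, V(-4)) + 95))² = (√(√(14² + (-2)²) + 95))² = (√(√(196 + 4) + 95))² = (√(√200 + 95))² = (√(10*√2 + 95))² = (√(95 + 10*√2))² = 95 + 10*√2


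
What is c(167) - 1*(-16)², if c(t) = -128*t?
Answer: -21632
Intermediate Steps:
c(167) - 1*(-16)² = -128*167 - 1*(-16)² = -21376 - 1*256 = -21376 - 256 = -21632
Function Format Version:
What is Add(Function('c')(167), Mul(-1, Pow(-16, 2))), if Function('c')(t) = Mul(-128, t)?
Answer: -21632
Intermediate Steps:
Add(Function('c')(167), Mul(-1, Pow(-16, 2))) = Add(Mul(-128, 167), Mul(-1, Pow(-16, 2))) = Add(-21376, Mul(-1, 256)) = Add(-21376, -256) = -21632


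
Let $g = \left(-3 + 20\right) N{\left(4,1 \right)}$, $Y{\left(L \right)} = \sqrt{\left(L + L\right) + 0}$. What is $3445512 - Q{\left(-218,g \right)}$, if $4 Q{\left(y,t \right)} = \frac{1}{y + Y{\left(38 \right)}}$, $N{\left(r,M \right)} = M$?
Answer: $\frac{326965306861}{94896} + \frac{\sqrt{19}}{94896} \approx 3.4455 \cdot 10^{6}$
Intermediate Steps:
$Y{\left(L \right)} = \sqrt{2} \sqrt{L}$ ($Y{\left(L \right)} = \sqrt{2 L + 0} = \sqrt{2 L} = \sqrt{2} \sqrt{L}$)
$g = 17$ ($g = \left(-3 + 20\right) 1 = 17 \cdot 1 = 17$)
$Q{\left(y,t \right)} = \frac{1}{4 \left(y + 2 \sqrt{19}\right)}$ ($Q{\left(y,t \right)} = \frac{1}{4 \left(y + \sqrt{2} \sqrt{38}\right)} = \frac{1}{4 \left(y + 2 \sqrt{19}\right)}$)
$3445512 - Q{\left(-218,g \right)} = 3445512 - \frac{1}{4 \left(-218 + 2 \sqrt{19}\right)}$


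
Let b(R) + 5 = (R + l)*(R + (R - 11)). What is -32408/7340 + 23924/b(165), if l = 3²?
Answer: -405768562/101844335 ≈ -3.9842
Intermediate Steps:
l = 9
b(R) = -5 + (-11 + 2*R)*(9 + R) (b(R) = -5 + (R + 9)*(R + (R - 11)) = -5 + (9 + R)*(R + (-11 + R)) = -5 + (9 + R)*(-11 + 2*R) = -5 + (-11 + 2*R)*(9 + R))
-32408/7340 + 23924/b(165) = -32408/7340 + 23924/(-104 + 2*165² + 7*165) = -32408*1/7340 + 23924/(-104 + 2*27225 + 1155) = -8102/1835 + 23924/(-104 + 54450 + 1155) = -8102/1835 + 23924/55501 = -405768562/101844335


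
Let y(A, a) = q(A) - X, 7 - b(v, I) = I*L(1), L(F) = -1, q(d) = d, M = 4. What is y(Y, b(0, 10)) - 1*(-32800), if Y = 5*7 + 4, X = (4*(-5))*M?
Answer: 32919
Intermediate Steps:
X = -80 (X = (4*(-5))*4 = -20*4 = -80)
Y = 39 (Y = 35 + 4 = 39)
b(v, I) = 7 + I (b(v, I) = 7 - I*(-1) = 7 - (-1)*I = 7 + I)
y(A, a) = 80 + A (y(A, a) = A - 1*(-80) = A + 80 = 80 + A)
y(Y, b(0, 10)) - 1*(-32800) = (80 + 39) - 1*(-32800) = 119 + 32800 = 32919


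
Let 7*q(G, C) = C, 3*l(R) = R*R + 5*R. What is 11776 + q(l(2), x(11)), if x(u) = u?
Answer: 82443/7 ≈ 11778.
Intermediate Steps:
l(R) = R²/3 + 5*R/3 (l(R) = (R*R + 5*R)/3 = (R² + 5*R)/3 = R²/3 + 5*R/3)
q(G, C) = C/7
11776 + q(l(2), x(11)) = 11776 + (⅐)*11 = 11776 + 11/7 = 82443/7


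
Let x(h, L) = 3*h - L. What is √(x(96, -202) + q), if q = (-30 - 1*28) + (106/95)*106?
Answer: 2*√1241555/95 ≈ 23.458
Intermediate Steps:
x(h, L) = -L + 3*h
q = 5726/95 (q = (-30 - 28) + (106*(1/95))*106 = -58 + (106/95)*106 = -58 + 11236/95 = 5726/95 ≈ 60.274)
√(x(96, -202) + q) = √((-1*(-202) + 3*96) + 5726/95) = √((202 + 288) + 5726/95) = √(490 + 5726/95) = √(52276/95) = 2*√1241555/95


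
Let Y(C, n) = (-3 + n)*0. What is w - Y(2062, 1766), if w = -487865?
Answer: -487865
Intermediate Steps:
Y(C, n) = 0
w - Y(2062, 1766) = -487865 - 1*0 = -487865 + 0 = -487865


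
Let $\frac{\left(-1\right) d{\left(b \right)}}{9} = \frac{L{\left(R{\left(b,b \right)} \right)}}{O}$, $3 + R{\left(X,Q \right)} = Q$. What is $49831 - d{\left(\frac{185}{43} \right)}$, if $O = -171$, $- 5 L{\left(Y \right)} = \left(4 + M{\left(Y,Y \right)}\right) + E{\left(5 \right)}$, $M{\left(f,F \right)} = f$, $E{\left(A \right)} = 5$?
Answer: $\frac{203560078}{4085} \approx 49831.0$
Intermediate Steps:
$R{\left(X,Q \right)} = -3 + Q$
$L{\left(Y \right)} = - \frac{9}{5} - \frac{Y}{5}$ ($L{\left(Y \right)} = - \frac{\left(4 + Y\right) + 5}{5} = - \frac{9 + Y}{5} = - \frac{9}{5} - \frac{Y}{5}$)
$d{\left(b \right)} = - \frac{6}{95} - \frac{b}{95}$ ($d{\left(b \right)} = - 9 \frac{- \frac{9}{5} - \frac{-3 + b}{5}}{-171} = - 9 \left(- \frac{9}{5} - \left(- \frac{3}{5} + \frac{b}{5}\right)\right) \left(- \frac{1}{171}\right) = - 9 \left(- \frac{6}{5} - \frac{b}{5}\right) \left(- \frac{1}{171}\right) = - 9 \left(\frac{2}{285} + \frac{b}{855}\right) = - \frac{6}{95} - \frac{b}{95}$)
$49831 - d{\left(\frac{185}{43} \right)} = 49831 - \left(- \frac{6}{95} - \frac{185 \cdot \frac{1}{43}}{95}\right) = 49831 - \left(- \frac{6}{95} - \frac{37}{817}\right) = 49831 - - \frac{443}{4085} = 49831 + \frac{443}{4085} = \frac{203560078}{4085}$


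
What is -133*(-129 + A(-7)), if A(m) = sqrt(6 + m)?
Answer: 17157 - 133*I ≈ 17157.0 - 133.0*I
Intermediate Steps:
-133*(-129 + A(-7)) = -133*(-129 + sqrt(6 - 7)) = -133*(-129 + sqrt(-1)) = -133*(-129 + I) = 17157 - 133*I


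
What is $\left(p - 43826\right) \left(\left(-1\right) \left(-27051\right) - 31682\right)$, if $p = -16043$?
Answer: $277253339$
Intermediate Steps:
$\left(p - 43826\right) \left(\left(-1\right) \left(-27051\right) - 31682\right) = \left(-16043 - 43826\right) \left(\left(-1\right) \left(-27051\right) - 31682\right) = - 59869 \left(27051 - 31682\right) = \left(-59869\right) \left(-4631\right) = 277253339$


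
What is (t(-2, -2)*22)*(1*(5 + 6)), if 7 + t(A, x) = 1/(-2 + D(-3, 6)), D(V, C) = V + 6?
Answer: -1452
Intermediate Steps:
D(V, C) = 6 + V
t(A, x) = -6 (t(A, x) = -7 + 1/(-2 + (6 - 3)) = -7 + 1/(-2 + 3) = -7 + 1/1 = -7 + 1 = -6)
(t(-2, -2)*22)*(1*(5 + 6)) = (-6*22)*(1*(5 + 6)) = -132*11 = -1452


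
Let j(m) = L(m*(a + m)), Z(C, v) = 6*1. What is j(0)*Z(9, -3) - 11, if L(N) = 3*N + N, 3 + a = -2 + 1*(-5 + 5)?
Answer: -11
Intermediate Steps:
a = -5 (a = -3 + (-2 + 1*(-5 + 5)) = -3 + (-2 + 1*0) = -3 + (-2 + 0) = -3 - 2 = -5)
L(N) = 4*N
Z(C, v) = 6
j(m) = 4*m*(-5 + m) (j(m) = 4*(m*(-5 + m)) = 4*m*(-5 + m))
j(0)*Z(9, -3) - 11 = (4*0*(-5 + 0))*6 - 11 = (4*0*(-5))*6 - 11 = 0*6 - 11 = 0 - 11 = -11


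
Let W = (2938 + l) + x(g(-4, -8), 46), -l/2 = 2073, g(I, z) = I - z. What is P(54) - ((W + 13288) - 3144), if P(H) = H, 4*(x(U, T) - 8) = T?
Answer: -17803/2 ≈ -8901.5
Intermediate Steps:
x(U, T) = 8 + T/4
l = -4146 (l = -2*2073 = -4146)
W = -2377/2 (W = (2938 - 4146) + (8 + (¼)*46) = -1208 + (8 + 23/2) = -1208 + 39/2 = -2377/2 ≈ -1188.5)
P(54) - ((W + 13288) - 3144) = 54 - ((-2377/2 + 13288) - 3144) = 54 - (24199/2 - 3144) = 54 - 1*17911/2 = 54 - 17911/2 = -17803/2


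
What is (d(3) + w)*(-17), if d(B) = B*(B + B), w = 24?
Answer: -714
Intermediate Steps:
d(B) = 2*B**2 (d(B) = B*(2*B) = 2*B**2)
(d(3) + w)*(-17) = (2*3**2 + 24)*(-17) = (2*9 + 24)*(-17) = (18 + 24)*(-17) = 42*(-17) = -714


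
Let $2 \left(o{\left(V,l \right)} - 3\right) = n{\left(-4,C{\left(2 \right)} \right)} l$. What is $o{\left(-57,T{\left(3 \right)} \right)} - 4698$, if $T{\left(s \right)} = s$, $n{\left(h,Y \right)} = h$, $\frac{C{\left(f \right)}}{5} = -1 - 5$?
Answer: $-4701$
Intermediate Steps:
$C{\left(f \right)} = -30$ ($C{\left(f \right)} = 5 \left(-1 - 5\right) = 5 \left(-6\right) = -30$)
$o{\left(V,l \right)} = 3 - 2 l$ ($o{\left(V,l \right)} = 3 + \frac{\left(-4\right) l}{2} = 3 - 2 l$)
$o{\left(-57,T{\left(3 \right)} \right)} - 4698 = \left(3 - 6\right) - 4698 = -3 - 4698 = -4701$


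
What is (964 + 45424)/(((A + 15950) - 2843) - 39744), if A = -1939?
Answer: -11597/7144 ≈ -1.6233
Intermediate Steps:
(964 + 45424)/(((A + 15950) - 2843) - 39744) = (964 + 45424)/(((-1939 + 15950) - 2843) - 39744) = 46388/((14011 - 2843) - 39744) = 46388/(11168 - 39744) = 46388/(-28576) = 46388*(-1/28576) = -11597/7144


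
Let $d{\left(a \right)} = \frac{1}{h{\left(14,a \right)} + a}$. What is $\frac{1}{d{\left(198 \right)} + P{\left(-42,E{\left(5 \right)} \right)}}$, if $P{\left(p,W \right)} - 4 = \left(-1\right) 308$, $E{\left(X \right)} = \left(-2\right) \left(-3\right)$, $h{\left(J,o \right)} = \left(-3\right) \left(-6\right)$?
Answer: $- \frac{216}{65663} \approx -0.0032895$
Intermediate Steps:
$h{\left(J,o \right)} = 18$
$E{\left(X \right)} = 6$
$P{\left(p,W \right)} = -304$ ($P{\left(p,W \right)} = 4 - 308 = -304$)
$d{\left(a \right)} = \frac{1}{18 + a}$
$\frac{1}{d{\left(198 \right)} + P{\left(-42,E{\left(5 \right)} \right)}} = \frac{1}{\frac{1}{18 + 198} - 304} = \frac{1}{\frac{1}{216} - 304} = \frac{1}{- \frac{65663}{216}} = - \frac{216}{65663}$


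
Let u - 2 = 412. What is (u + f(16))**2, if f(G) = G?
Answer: 184900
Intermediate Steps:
u = 414 (u = 2 + 412 = 414)
(u + f(16))**2 = (414 + 16)**2 = 430**2 = 184900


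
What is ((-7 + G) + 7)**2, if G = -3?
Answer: 9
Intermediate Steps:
((-7 + G) + 7)**2 = ((-7 - 3) + 7)**2 = (-10 + 7)**2 = (-3)**2 = 9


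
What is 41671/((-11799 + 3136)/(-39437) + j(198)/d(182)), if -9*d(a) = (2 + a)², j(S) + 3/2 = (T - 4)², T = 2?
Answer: 15896642031232/83544913 ≈ 1.9028e+5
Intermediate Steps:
j(S) = 5/2 (j(S) = -3/2 + (2 - 4)² = -3/2 + (-2)² = -3/2 + 4 = 5/2)
d(a) = -(2 + a)²/9
41671/((-11799 + 3136)/(-39437) + j(198)/d(182)) = 41671/((-11799 + 3136)/(-39437) + 5/(2*((-(2 + 182)²/9)))) = 41671/(-8663*(-1/39437) + 5/(2*((-⅑*184²)))) = 41671/(8663/39437 + 5/(2*((-⅑*33856)))) = 41671/(8663/39437 + 5/(2*(-33856/9))) = 41671/(8663/39437 + (5/2)*(-9/33856)) = 41671/(8663/39437 - 45/67712) = 41671/(584814391/2670358144) = 41671*(2670358144/584814391) = 15896642031232/83544913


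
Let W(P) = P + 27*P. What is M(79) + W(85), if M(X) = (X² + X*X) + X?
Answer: 14941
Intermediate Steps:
M(X) = X + 2*X² (M(X) = (X² + X²) + X = 2*X² + X = X + 2*X²)
W(P) = 28*P
M(79) + W(85) = 79*(1 + 2*79) + 28*85 = 79*(1 + 158) + 2380 = 79*159 + 2380 = 12561 + 2380 = 14941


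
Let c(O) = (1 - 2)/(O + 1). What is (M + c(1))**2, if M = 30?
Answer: 3481/4 ≈ 870.25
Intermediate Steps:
c(O) = -1/(1 + O)
(M + c(1))**2 = (30 - 1/(1 + 1))**2 = (30 - 1/2)**2 = (59/2)**2 = 3481/4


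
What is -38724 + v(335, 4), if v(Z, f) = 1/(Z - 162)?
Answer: -6699251/173 ≈ -38724.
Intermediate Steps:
v(Z, f) = 1/(-162 + Z)
-38724 + v(335, 4) = -38724 + 1/(-162 + 335) = -38724 + 1/173 = -6699251/173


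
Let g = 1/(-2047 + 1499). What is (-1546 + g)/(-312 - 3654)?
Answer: 282403/724456 ≈ 0.38981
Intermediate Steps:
g = -1/548 (g = 1/(-548) = -1/548 ≈ -0.0018248)
(-1546 + g)/(-312 - 3654) = (-1546 - 1/548)/(-312 - 3654) = -847209/548/(-3966) = -847209/548*(-1/3966) = 282403/724456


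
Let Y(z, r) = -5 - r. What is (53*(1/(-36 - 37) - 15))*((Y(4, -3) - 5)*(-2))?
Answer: -813232/73 ≈ -11140.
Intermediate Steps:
(53*(1/(-36 - 37) - 15))*((Y(4, -3) - 5)*(-2)) = (53*(1/(-36 - 37) - 15))*(((-5 - 1*(-3)) - 5)*(-2)) = (53*(1/(-73) - 15))*(((-5 + 3) - 5)*(-2)) = (53*(-1/73 - 15))*((-2 - 5)*(-2)) = (53*(-1096/73))*(-7*(-2)) = -58088/73*14 = -813232/73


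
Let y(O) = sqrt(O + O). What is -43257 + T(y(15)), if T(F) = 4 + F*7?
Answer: -43253 + 7*sqrt(30) ≈ -43215.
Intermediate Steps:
y(O) = sqrt(2)*sqrt(O) (y(O) = sqrt(2*O) = sqrt(2)*sqrt(O))
T(F) = 4 + 7*F
-43257 + T(y(15)) = -43257 + (4 + 7*(sqrt(2)*sqrt(15))) = -43257 + (4 + 7*sqrt(30)) = -43253 + 7*sqrt(30)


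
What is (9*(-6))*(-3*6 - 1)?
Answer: 1026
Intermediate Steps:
(9*(-6))*(-3*6 - 1) = -54*(-18 - 1) = -54*(-19) = 1026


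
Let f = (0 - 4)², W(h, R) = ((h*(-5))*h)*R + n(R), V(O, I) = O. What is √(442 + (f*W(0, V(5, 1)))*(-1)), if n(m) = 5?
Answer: √362 ≈ 19.026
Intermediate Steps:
W(h, R) = 5 - 5*R*h² (W(h, R) = ((h*(-5))*h)*R + 5 = ((-5*h)*h)*R + 5 = (-5*h²)*R + 5 = -5*R*h² + 5 = 5 - 5*R*h²)
f = 16 (f = (-4)² = 16)
√(442 + (f*W(0, V(5, 1)))*(-1)) = √(442 + (16*(5 - 5*5*0²))*(-1)) = √(442 + (16*(5 - 5*5*0))*(-1)) = √(442 + (16*(5 + 0))*(-1)) = √(442 + (16*5)*(-1)) = √(442 + 80*(-1)) = √(442 - 80) = √362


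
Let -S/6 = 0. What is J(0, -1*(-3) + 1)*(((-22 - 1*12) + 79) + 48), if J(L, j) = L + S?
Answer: 0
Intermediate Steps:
S = 0 (S = -6*0 = 0)
J(L, j) = L (J(L, j) = L + 0 = L)
J(0, -1*(-3) + 1)*(((-22 - 1*12) + 79) + 48) = 0*(((-22 - 1*12) + 79) + 48) = 0*(((-22 - 12) + 79) + 48) = 0*((-34 + 79) + 48) = 0*(45 + 48) = 0*93 = 0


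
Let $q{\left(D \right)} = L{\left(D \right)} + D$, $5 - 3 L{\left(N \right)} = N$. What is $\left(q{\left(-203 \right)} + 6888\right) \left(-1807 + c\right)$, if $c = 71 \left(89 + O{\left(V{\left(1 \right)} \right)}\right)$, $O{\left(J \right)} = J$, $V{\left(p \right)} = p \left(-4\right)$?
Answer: $\frac{85671964}{3} \approx 2.8557 \cdot 10^{7}$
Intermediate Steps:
$L{\left(N \right)} = \frac{5}{3} - \frac{N}{3}$
$V{\left(p \right)} = - 4 p$
$c = 6035$ ($c = 71 \left(89 - 4\right) = 71 \cdot 85 = 6035$)
$q{\left(D \right)} = \frac{5}{3} + \frac{2 D}{3}$ ($q{\left(D \right)} = \left(\frac{5}{3} - \frac{D}{3}\right) + D = \frac{5}{3} + \frac{2 D}{3}$)
$\left(q{\left(-203 \right)} + 6888\right) \left(-1807 + c\right) = \left(\left(\frac{5}{3} + \frac{2}{3} \left(-203\right)\right) + 6888\right) \left(-1807 + 6035\right) = \left(\left(\frac{5}{3} - \frac{406}{3}\right) + 6888\right) 4228 = \left(- \frac{401}{3} + 6888\right) 4228 = \frac{20263}{3} \cdot 4228 = \frac{85671964}{3}$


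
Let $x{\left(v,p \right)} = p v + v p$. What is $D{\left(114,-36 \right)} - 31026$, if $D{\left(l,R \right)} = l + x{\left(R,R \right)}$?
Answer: $-28320$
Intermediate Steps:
$x{\left(v,p \right)} = 2 p v$ ($x{\left(v,p \right)} = p v + p v = 2 p v$)
$D{\left(l,R \right)} = l + 2 R^{2}$ ($D{\left(l,R \right)} = l + 2 R R = l + 2 R^{2}$)
$D{\left(114,-36 \right)} - 31026 = \left(114 + 2 \left(-36\right)^{2}\right) - 31026 = \left(114 + 2 \cdot 1296\right) - 31026 = \left(114 + 2592\right) - 31026 = 2706 - 31026 = -28320$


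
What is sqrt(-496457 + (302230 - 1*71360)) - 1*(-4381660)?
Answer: 4381660 + I*sqrt(265587) ≈ 4.3817e+6 + 515.35*I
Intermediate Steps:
sqrt(-496457 + (302230 - 1*71360)) - 1*(-4381660) = sqrt(-496457 + (302230 - 71360)) + 4381660 = sqrt(-496457 + 230870) + 4381660 = sqrt(-265587) + 4381660 = I*sqrt(265587) + 4381660 = 4381660 + I*sqrt(265587)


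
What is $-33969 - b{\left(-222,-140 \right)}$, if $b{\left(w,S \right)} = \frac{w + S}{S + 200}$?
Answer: $- \frac{1018889}{30} \approx -33963.0$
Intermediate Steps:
$b{\left(w,S \right)} = \frac{S + w}{200 + S}$
$-33969 - b{\left(-222,-140 \right)} = -33969 - \frac{-140 - 222}{200 - 140} = -33969 - \frac{1}{60} \left(-362\right) = -33969 - - \frac{181}{30} = -33969 + \frac{181}{30} = - \frac{1018889}{30}$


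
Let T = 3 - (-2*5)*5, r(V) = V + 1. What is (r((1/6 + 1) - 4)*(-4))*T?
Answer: 1166/3 ≈ 388.67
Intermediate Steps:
r(V) = 1 + V
T = 53 (T = 3 - (-10)*5 = 3 - 1*(-50) = 3 + 50 = 53)
(r((1/6 + 1) - 4)*(-4))*T = ((1 + ((1/6 + 1) - 4))*(-4))*53 = ((1 + (7/6 - 4))*(-4))*53 = ((1 - 17/6)*(-4))*53 = -11/6*(-4)*53 = (22/3)*53 = 1166/3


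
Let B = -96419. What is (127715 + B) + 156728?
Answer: 188024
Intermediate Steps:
(127715 + B) + 156728 = (127715 - 96419) + 156728 = 31296 + 156728 = 188024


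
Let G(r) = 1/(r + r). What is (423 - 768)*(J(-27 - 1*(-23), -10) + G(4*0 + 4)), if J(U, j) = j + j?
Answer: 54855/8 ≈ 6856.9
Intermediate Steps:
G(r) = 1/(2*r)
J(U, j) = 2*j
(423 - 768)*(J(-27 - 1*(-23), -10) + G(4*0 + 4)) = (423 - 768)*(2*(-10) + 1/(2*(4*0 + 4))) = -345*(-20 + 1/(2*(0 + 4))) = -345*(-20 + (½)/4) = -345*(-20 + (½)*(¼)) = -345*(-20 + ⅛) = -345*(-159/8) = 54855/8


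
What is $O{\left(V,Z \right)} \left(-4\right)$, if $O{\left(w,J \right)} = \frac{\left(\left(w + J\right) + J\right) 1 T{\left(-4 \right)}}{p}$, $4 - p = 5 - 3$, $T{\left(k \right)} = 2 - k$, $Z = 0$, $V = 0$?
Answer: $0$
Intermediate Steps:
$p = 2$ ($p = 4 - \left(5 - 3\right) = 4 - 2 = 2$)
$O{\left(w,J \right)} = 3 w + 6 J$ ($O{\left(w,J \right)} = \frac{\left(\left(w + J\right) + J\right) 1 \left(2 - -4\right)}{2} = \left(\left(J + w\right) + J\right) 1 \left(2 + 4\right) \frac{1}{2} = \left(w + 2 J\right) 1 \cdot 6 \cdot \frac{1}{2} = \left(w + 2 J\right) 6 \cdot \frac{1}{2} = \left(6 w + 12 J\right) \frac{1}{2} = 3 w + 6 J$)
$O{\left(V,Z \right)} \left(-4\right) = \left(3 \cdot 0 + 6 \cdot 0\right) \left(-4\right) = \left(0 + 0\right) \left(-4\right) = 0 \left(-4\right) = 0$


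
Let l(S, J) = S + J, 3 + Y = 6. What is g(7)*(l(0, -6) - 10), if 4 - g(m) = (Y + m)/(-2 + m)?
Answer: -32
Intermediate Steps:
Y = 3 (Y = -3 + 6 = 3)
g(m) = 4 - (3 + m)/(-2 + m)
l(S, J) = J + S
g(7)*(l(0, -6) - 10) = ((-11 + 3*7)/(-2 + 7))*((-6 + 0) - 10) = ((-11 + 21)/5)*(-6 - 10) = ((1/5)*10)*(-16) = 2*(-16) = -32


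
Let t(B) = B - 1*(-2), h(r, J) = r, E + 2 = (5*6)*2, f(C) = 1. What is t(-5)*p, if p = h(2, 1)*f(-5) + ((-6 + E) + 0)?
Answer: -162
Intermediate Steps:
E = 58 (E = -2 + (5*6)*2 = -2 + 30*2 = -2 + 60 = 58)
t(B) = 2 + B (t(B) = B + 2 = 2 + B)
p = 54 (p = 2*1 + ((-6 + 58) + 0) = 2 + (52 + 0) = 2 + 52 = 54)
t(-5)*p = (2 - 5)*54 = -3*54 = -162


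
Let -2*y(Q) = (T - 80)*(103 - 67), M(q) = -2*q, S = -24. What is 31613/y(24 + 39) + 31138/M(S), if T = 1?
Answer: 3816305/5688 ≈ 670.94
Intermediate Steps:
y(Q) = 1422 (y(Q) = -(1 - 80)*(103 - 67)/2 = -(-79)*36/2 = -½*(-2844) = 1422)
31613/y(24 + 39) + 31138/M(S) = 31613/1422 + 31138/((-2*(-24))) = 31613*(1/1422) + 31138/48 = 31613/1422 + 31138*(1/48) = 31613/1422 + 15569/24 = 3816305/5688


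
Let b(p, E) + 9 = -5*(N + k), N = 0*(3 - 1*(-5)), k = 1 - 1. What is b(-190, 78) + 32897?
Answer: 32888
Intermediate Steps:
k = 0
N = 0 (N = 0*(3 + 5) = 0*8 = 0)
b(p, E) = -9 (b(p, E) = -9 - 5*(0 + 0) = -9 - 5*0 = -9 + 0 = -9)
b(-190, 78) + 32897 = -9 + 32897 = 32888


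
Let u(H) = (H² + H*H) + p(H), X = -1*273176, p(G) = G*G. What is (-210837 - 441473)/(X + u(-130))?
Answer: 326155/111238 ≈ 2.9320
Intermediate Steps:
p(G) = G²
X = -273176
u(H) = 3*H² (u(H) = (H² + H*H) + H² = (H² + H²) + H² = 2*H² + H² = 3*H²)
(-210837 - 441473)/(X + u(-130)) = (-210837 - 441473)/(-273176 + 3*(-130)²) = -652310/(-273176 + 3*16900) = -652310/(-273176 + 50700) = -652310/(-222476) = -652310*(-1/222476) = 326155/111238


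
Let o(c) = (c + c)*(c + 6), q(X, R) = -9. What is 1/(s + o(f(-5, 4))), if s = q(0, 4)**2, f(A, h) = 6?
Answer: 1/225 ≈ 0.0044444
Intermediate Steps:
s = 81 (s = (-9)**2 = 81)
o(c) = 2*c*(6 + c) (o(c) = (2*c)*(6 + c) = 2*c*(6 + c))
1/(s + o(f(-5, 4))) = 1/(81 + 2*6*(6 + 6)) = 1/(81 + 2*6*12) = 1/(81 + 144) = 1/225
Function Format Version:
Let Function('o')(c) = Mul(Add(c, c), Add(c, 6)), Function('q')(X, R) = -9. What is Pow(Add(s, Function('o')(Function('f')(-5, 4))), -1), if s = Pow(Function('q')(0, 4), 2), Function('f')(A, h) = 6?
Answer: Rational(1, 225) ≈ 0.0044444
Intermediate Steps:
s = 81 (s = Pow(-9, 2) = 81)
Function('o')(c) = Mul(2, c, Add(6, c)) (Function('o')(c) = Mul(Mul(2, c), Add(6, c)) = Mul(2, c, Add(6, c)))
Pow(Add(s, Function('o')(Function('f')(-5, 4))), -1) = Pow(Add(81, Mul(2, 6, Add(6, 6))), -1) = Pow(Add(81, Mul(2, 6, 12)), -1) = Pow(Add(81, 144), -1) = Pow(225, -1) = Rational(1, 225)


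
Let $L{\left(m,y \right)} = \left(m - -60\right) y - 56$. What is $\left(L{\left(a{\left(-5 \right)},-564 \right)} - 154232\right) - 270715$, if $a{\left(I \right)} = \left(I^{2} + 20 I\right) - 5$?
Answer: $-413723$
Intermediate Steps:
$a{\left(I \right)} = -5 + I^{2} + 20 I$
$L{\left(m,y \right)} = -56 + y \left(60 + m\right)$ ($L{\left(m,y \right)} = \left(m + 60\right) y - 56 = \left(60 + m\right) y - 56 = y \left(60 + m\right) - 56 = -56 + y \left(60 + m\right)$)
$\left(L{\left(a{\left(-5 \right)},-564 \right)} - 154232\right) - 270715 = \left(\left(-56 + 60 \left(-564\right) + \left(-5 + \left(-5\right)^{2} + 20 \left(-5\right)\right) \left(-564\right)\right) - 154232\right) - 270715 = \left(\left(-56 - 33840 + \left(-5 + 25 - 100\right) \left(-564\right)\right) - 154232\right) - 270715 = \left(\left(-56 - 33840 - -45120\right) - 154232\right) - 270715 = \left(\left(-56 - 33840 + 45120\right) - 154232\right) - 270715 = \left(11224 - 154232\right) - 270715 = -143008 - 270715 = -413723$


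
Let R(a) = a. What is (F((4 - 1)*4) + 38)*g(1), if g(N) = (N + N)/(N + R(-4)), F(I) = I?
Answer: -100/3 ≈ -33.333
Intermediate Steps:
g(N) = 2*N/(-4 + N) (g(N) = (N + N)/(N - 4) = (2*N)/(-4 + N) = 2*N/(-4 + N))
(F((4 - 1)*4) + 38)*g(1) = ((4 - 1)*4 + 38)*(2*1/(-4 + 1)) = (3*4 + 38)*(2*1/(-3)) = (12 + 38)*(2*1*(-1/3)) = 50*(-2/3) = -100/3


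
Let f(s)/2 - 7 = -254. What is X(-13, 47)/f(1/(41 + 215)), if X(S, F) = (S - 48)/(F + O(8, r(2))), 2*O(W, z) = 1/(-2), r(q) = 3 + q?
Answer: 122/46189 ≈ 0.0026413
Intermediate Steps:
O(W, z) = -¼ (O(W, z) = (½)/(-2) = (½)*(-½) = -¼)
f(s) = -494 (f(s) = 14 + 2*(-254) = 14 - 508 = -494)
X(S, F) = (-48 + S)/(-¼ + F) (X(S, F) = (S - 48)/(F - ¼) = (-48 + S)/(-¼ + F))
X(-13, 47)/f(1/(41 + 215)) = (4*(-48 - 13)/(-1 + 4*47))/(-494) = (4*(-61)/(-1 + 188))*(-1/494) = (4*(-61)/187)*(-1/494) = (4*(1/187)*(-61))*(-1/494) = -244/187*(-1/494) = 122/46189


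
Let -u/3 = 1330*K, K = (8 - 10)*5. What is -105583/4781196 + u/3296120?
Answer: -206900681/20736047052 ≈ -0.0099778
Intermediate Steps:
K = -10 (K = -2*5 = -10)
u = 39900 (u = -3990*(-10) = -3*(-13300) = 39900)
-105583/4781196 + u/3296120 = -105583/4781196 + 39900/3296120 = -105583*1/4781196 + 39900*(1/3296120) = -105583/4781196 + 105/8674 = -206900681/20736047052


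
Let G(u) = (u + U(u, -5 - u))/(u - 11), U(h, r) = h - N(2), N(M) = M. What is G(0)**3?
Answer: 8/1331 ≈ 0.0060105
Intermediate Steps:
U(h, r) = -2 + h (U(h, r) = h - 1*2 = h - 2 = -2 + h)
G(u) = (-2 + 2*u)/(-11 + u) (G(u) = (u + (-2 + u))/(u - 11) = (-2 + 2*u)/(-11 + u))
G(0)**3 = (2*(-1 + 0)/(-11 + 0))**3 = (2*(-1)/(-11))**3 = (2*(-1/11)*(-1))**3 = (2/11)**3 = 8/1331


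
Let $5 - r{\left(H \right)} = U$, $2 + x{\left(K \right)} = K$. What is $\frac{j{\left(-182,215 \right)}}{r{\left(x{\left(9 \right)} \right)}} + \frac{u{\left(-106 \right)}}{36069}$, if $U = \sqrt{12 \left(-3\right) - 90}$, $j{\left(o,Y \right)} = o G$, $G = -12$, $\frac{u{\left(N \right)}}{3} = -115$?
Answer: $\frac{131273795}{1815473} + \frac{6552 i \sqrt{14}}{151} \approx 72.308 + 162.35 i$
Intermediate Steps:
$u{\left(N \right)} = -345$ ($u{\left(N \right)} = 3 \left(-115\right) = -345$)
$x{\left(K \right)} = -2 + K$
$j{\left(o,Y \right)} = - 12 o$ ($j{\left(o,Y \right)} = o \left(-12\right) = - 12 o$)
$U = 3 i \sqrt{14}$ ($U = \sqrt{-36 - 90} = \sqrt{-126} = 3 i \sqrt{14} \approx 11.225 i$)
$r{\left(H \right)} = 5 - 3 i \sqrt{14}$
$\frac{j{\left(-182,215 \right)}}{r{\left(x{\left(9 \right)} \right)}} + \frac{u{\left(-106 \right)}}{36069} = \frac{\left(-12\right) \left(-182\right)}{5 - 3 i \sqrt{14}} - \frac{345}{36069} = \frac{2184}{5 - 3 i \sqrt{14}} - \frac{115}{12023} = - \frac{115}{12023} + \frac{2184}{5 - 3 i \sqrt{14}}$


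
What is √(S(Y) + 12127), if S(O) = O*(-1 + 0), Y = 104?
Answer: √12023 ≈ 109.65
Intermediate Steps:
S(O) = -O (S(O) = O*(-1) = -O)
√(S(Y) + 12127) = √(-1*104 + 12127) = √(-104 + 12127) = √12023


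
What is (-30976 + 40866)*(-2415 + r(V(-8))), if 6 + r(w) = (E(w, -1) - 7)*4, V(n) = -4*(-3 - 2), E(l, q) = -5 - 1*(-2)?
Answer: -24339290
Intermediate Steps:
E(l, q) = -3 (E(l, q) = -5 + 2 = -3)
V(n) = 20 (V(n) = -4*(-5) = 20)
r(w) = -46 (r(w) = -6 + (-3 - 7)*4 = -6 - 10*4 = -6 - 40 = -46)
(-30976 + 40866)*(-2415 + r(V(-8))) = (-30976 + 40866)*(-2415 - 46) = 9890*(-2461) = -24339290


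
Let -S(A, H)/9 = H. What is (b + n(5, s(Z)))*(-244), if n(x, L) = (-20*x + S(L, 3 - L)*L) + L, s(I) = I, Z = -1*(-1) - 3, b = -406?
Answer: 101992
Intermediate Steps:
Z = -2 (Z = 1 - 3 = -2)
S(A, H) = -9*H
n(x, L) = L - 20*x + L*(-27 + 9*L) (n(x, L) = (-20*x + (-9*(3 - L))*L) + L = (-20*x + (-27 + 9*L)*L) + L = (-20*x + L*(-27 + 9*L)) + L = L - 20*x + L*(-27 + 9*L))
(b + n(5, s(Z)))*(-244) = (-406 + (-2 - 20*5 + 9*(-2)*(-3 - 2)))*(-244) = (-406 + (-2 - 100 + 9*(-2)*(-5)))*(-244) = (-406 + (-2 - 100 + 90))*(-244) = (-406 - 12)*(-244) = -418*(-244) = 101992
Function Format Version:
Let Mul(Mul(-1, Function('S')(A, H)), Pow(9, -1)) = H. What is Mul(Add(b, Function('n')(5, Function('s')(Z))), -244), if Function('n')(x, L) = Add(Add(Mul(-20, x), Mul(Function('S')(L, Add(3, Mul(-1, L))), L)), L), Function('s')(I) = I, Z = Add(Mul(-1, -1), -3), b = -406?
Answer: 101992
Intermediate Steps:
Z = -2 (Z = Add(1, -3) = -2)
Function('S')(A, H) = Mul(-9, H)
Function('n')(x, L) = Add(L, Mul(-20, x), Mul(L, Add(-27, Mul(9, L)))) (Function('n')(x, L) = Add(Add(Mul(-20, x), Mul(Mul(-9, Add(3, Mul(-1, L))), L)), L) = Add(Add(Mul(-20, x), Mul(Add(-27, Mul(9, L)), L)), L) = Add(Add(Mul(-20, x), Mul(L, Add(-27, Mul(9, L)))), L) = Add(L, Mul(-20, x), Mul(L, Add(-27, Mul(9, L)))))
Mul(Add(b, Function('n')(5, Function('s')(Z))), -244) = Mul(Add(-406, Add(-2, Mul(-20, 5), Mul(9, -2, Add(-3, -2)))), -244) = Mul(Add(-406, Add(-2, -100, Mul(9, -2, -5))), -244) = Mul(Add(-406, Add(-2, -100, 90)), -244) = Mul(Add(-406, -12), -244) = Mul(-418, -244) = 101992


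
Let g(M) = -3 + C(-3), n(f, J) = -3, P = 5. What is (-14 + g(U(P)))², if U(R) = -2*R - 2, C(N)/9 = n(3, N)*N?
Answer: 4096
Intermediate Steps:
C(N) = -27*N (C(N) = 9*(-3*N) = -27*N)
U(R) = -2 - 2*R
g(M) = 78 (g(M) = -3 - 27*(-3) = -3 + 81 = 78)
(-14 + g(U(P)))² = (-14 + 78)² = 64² = 4096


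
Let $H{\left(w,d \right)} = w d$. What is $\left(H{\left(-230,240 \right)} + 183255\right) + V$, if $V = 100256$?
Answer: $228311$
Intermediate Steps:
$H{\left(w,d \right)} = d w$
$\left(H{\left(-230,240 \right)} + 183255\right) + V = \left(240 \left(-230\right) + 183255\right) + 100256 = \left(-55200 + 183255\right) + 100256 = 128055 + 100256 = 228311$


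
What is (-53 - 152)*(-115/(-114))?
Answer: -23575/114 ≈ -206.80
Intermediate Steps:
(-53 - 152)*(-115/(-114)) = -(-23575)*(-1)/114 = -205*115/114 = -23575/114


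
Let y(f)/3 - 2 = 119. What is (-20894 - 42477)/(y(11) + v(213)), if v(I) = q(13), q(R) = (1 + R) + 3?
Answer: -63371/380 ≈ -166.77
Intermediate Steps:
y(f) = 363 (y(f) = 6 + 3*119 = 6 + 357 = 363)
q(R) = 4 + R
v(I) = 17 (v(I) = 4 + 13 = 17)
(-20894 - 42477)/(y(11) + v(213)) = (-20894 - 42477)/(363 + 17) = -63371/380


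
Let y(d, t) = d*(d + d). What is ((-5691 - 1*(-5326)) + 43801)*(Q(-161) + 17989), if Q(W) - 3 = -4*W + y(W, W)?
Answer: 3061282408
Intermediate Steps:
y(d, t) = 2*d**2 (y(d, t) = d*(2*d) = 2*d**2)
Q(W) = 3 - 4*W + 2*W**2 (Q(W) = 3 + (-4*W + 2*W**2) = 3 - 4*W + 2*W**2)
((-5691 - 1*(-5326)) + 43801)*(Q(-161) + 17989) = ((-5691 - 1*(-5326)) + 43801)*((3 - 4*(-161) + 2*(-161)**2) + 17989) = ((-5691 + 5326) + 43801)*((3 + 644 + 2*25921) + 17989) = (-365 + 43801)*((3 + 644 + 51842) + 17989) = 43436*(52489 + 17989) = 43436*70478 = 3061282408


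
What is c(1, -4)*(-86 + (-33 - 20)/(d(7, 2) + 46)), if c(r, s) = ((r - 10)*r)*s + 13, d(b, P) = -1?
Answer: -192227/45 ≈ -4271.7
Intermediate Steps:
c(r, s) = 13 + r*s*(-10 + r) (c(r, s) = ((-10 + r)*r)*s + 13 = (r*(-10 + r))*s + 13 = r*s*(-10 + r) + 13 = 13 + r*s*(-10 + r))
c(1, -4)*(-86 + (-33 - 20)/(d(7, 2) + 46)) = (13 - 4*1² - 10*1*(-4))*(-86 + (-33 - 20)/(-1 + 46)) = (13 - 4*1 + 40)*(-86 - 53/45) = (13 - 4 + 40)*(-86 - 53*1/45) = 49*(-86 - 53/45) = 49*(-3923/45) = -192227/45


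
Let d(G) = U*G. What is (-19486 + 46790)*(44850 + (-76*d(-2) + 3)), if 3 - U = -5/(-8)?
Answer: 1234523056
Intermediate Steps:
U = 19/8 (U = 3 - (-5)/(-8) = 3 - (-5)*(-1)/8 = 3 - 1*5/8 = 3 - 5/8 = 19/8 ≈ 2.3750)
d(G) = 19*G/8
(-19486 + 46790)*(44850 + (-76*d(-2) + 3)) = (-19486 + 46790)*(44850 + (-361*(-2)/2 + 3)) = 27304*(44850 + (-76*(-19/4) + 3)) = 27304*(44850 + (361 + 3)) = 27304*(44850 + 364) = 27304*45214 = 1234523056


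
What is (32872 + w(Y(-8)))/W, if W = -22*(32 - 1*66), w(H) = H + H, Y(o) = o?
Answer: 8214/187 ≈ 43.925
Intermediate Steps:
w(H) = 2*H
W = 748 (W = -22*(32 - 66) = -22*(-34) = 748)
(32872 + w(Y(-8)))/W = (32872 + 2*(-8))/748 = (32872 - 16)*(1/748) = 32856*(1/748) = 8214/187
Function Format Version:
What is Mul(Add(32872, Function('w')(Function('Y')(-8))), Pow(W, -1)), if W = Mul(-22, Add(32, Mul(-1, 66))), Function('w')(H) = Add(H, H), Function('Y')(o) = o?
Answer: Rational(8214, 187) ≈ 43.925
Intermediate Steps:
Function('w')(H) = Mul(2, H)
W = 748 (W = Mul(-22, Add(32, -66)) = Mul(-22, -34) = 748)
Mul(Add(32872, Function('w')(Function('Y')(-8))), Pow(W, -1)) = Mul(Add(32872, Mul(2, -8)), Pow(748, -1)) = Mul(Add(32872, -16), Rational(1, 748)) = Mul(32856, Rational(1, 748)) = Rational(8214, 187)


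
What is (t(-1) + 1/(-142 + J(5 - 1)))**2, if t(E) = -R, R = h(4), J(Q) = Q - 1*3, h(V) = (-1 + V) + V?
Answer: 976144/19881 ≈ 49.099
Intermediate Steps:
h(V) = -1 + 2*V
J(Q) = -3 + Q (J(Q) = Q - 3 = -3 + Q)
R = 7 (R = -1 + 2*4 = -1 + 8 = 7)
t(E) = -7 (t(E) = -1*7 = -7)
(t(-1) + 1/(-142 + J(5 - 1)))**2 = (-7 + 1/(-142 + (-3 + (5 - 1))))**2 = (-7 + 1/(-142 + (-3 + 4)))**2 = (-7 + 1/(-142 + 1))**2 = (-7 + 1/(-141))**2 = (-7 - 1/141)**2 = (-988/141)**2 = 976144/19881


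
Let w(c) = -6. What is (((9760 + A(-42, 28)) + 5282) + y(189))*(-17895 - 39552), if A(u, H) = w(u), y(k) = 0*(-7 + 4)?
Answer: -863773092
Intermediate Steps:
y(k) = 0 (y(k) = 0*(-3) = 0)
A(u, H) = -6
(((9760 + A(-42, 28)) + 5282) + y(189))*(-17895 - 39552) = (((9760 - 6) + 5282) + 0)*(-17895 - 39552) = ((9754 + 5282) + 0)*(-57447) = (15036 + 0)*(-57447) = 15036*(-57447) = -863773092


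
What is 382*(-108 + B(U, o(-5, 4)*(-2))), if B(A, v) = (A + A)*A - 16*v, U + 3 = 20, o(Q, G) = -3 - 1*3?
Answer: 106196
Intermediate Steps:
o(Q, G) = -6 (o(Q, G) = -3 - 3 = -6)
U = 17 (U = -3 + 20 = 17)
B(A, v) = -16*v + 2*A² (B(A, v) = (2*A)*A - 16*v = 2*A² - 16*v = -16*v + 2*A²)
382*(-108 + B(U, o(-5, 4)*(-2))) = 382*(-108 + (-(-96)*(-2) + 2*17²)) = 382*(-108 + (-16*12 + 2*289)) = 382*(-108 + (-192 + 578)) = 382*(-108 + 386) = 382*278 = 106196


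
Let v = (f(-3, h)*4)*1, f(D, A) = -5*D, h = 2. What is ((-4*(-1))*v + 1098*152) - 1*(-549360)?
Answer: 716496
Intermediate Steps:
v = 60 (v = (-5*(-3)*4)*1 = (15*4)*1 = 60*1 = 60)
((-4*(-1))*v + 1098*152) - 1*(-549360) = (-4*(-1)*60 + 1098*152) - 1*(-549360) = (4*60 + 166896) + 549360 = (240 + 166896) + 549360 = 167136 + 549360 = 716496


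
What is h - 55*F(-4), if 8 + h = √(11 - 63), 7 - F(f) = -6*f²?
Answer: -5673 + 2*I*√13 ≈ -5673.0 + 7.2111*I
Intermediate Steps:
F(f) = 7 + 6*f² (F(f) = 7 - (-6)*f² = 7 + 6*f²)
h = -8 + 2*I*√13 (h = -8 + √(11 - 63) = -8 + √(-52) = -8 + 2*I*√13 ≈ -8.0 + 7.2111*I)
h - 55*F(-4) = (-8 + 2*I*√13) - 55*(7 + 6*(-4)²) = (-8 + 2*I*√13) - 55*(7 + 6*16) = (-8 + 2*I*√13) - 55*(7 + 96) = (-8 + 2*I*√13) - 55*103 = (-8 + 2*I*√13) - 5665 = -5673 + 2*I*√13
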